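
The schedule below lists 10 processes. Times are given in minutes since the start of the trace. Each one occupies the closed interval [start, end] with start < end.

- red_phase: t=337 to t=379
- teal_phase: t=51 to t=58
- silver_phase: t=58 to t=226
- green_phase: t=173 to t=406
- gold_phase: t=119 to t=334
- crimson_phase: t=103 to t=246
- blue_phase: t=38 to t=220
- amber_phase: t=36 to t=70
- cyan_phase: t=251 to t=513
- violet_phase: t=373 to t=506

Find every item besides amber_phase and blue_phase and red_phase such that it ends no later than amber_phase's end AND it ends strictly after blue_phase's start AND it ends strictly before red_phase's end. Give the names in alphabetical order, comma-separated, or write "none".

teal_phase

Conditions: its end is no later than amber_phase's end (X.end <= t=70) AND its end is strictly after blue_phase's start (X.end > t=38) AND its end is strictly before red_phase's end (X.end < t=379).
crimson_phase: end t=246 <= t=70? ✗; end t=246 > t=38? ✓; end t=246 < t=379? ✓ → no.
cyan_phase: end t=513 <= t=70? ✗; end t=513 > t=38? ✓; end t=513 < t=379? ✗ → no.
gold_phase: end t=334 <= t=70? ✗; end t=334 > t=38? ✓; end t=334 < t=379? ✓ → no.
green_phase: end t=406 <= t=70? ✗; end t=406 > t=38? ✓; end t=406 < t=379? ✗ → no.
silver_phase: end t=226 <= t=70? ✗; end t=226 > t=38? ✓; end t=226 < t=379? ✓ → no.
teal_phase: end t=58 <= t=70? ✓; end t=58 > t=38? ✓; end t=58 < t=379? ✓ → yes.
violet_phase: end t=506 <= t=70? ✗; end t=506 > t=38? ✓; end t=506 < t=379? ✗ → no.
Result: teal_phase.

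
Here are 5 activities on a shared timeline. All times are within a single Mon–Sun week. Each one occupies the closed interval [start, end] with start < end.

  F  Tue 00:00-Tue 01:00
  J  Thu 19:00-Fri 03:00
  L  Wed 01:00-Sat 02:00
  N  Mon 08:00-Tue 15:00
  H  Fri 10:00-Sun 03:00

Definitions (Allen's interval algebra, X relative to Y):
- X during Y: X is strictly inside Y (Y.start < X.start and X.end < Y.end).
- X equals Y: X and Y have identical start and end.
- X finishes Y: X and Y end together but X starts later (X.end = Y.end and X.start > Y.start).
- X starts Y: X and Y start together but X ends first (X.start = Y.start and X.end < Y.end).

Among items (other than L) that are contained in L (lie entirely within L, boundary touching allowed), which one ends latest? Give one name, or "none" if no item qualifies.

J

Target L = [Wed 01:00, Sat 02:00].
F [Tue 00:00, Tue 01:00] → before → excluded.
H [Fri 10:00, Sun 03:00] → overlapped-by → excluded.
J [Thu 19:00, Fri 03:00] → during → candidate.
N [Mon 08:00, Tue 15:00] → before → excluded.
Among candidates, latest end is Fri 03:00 → J.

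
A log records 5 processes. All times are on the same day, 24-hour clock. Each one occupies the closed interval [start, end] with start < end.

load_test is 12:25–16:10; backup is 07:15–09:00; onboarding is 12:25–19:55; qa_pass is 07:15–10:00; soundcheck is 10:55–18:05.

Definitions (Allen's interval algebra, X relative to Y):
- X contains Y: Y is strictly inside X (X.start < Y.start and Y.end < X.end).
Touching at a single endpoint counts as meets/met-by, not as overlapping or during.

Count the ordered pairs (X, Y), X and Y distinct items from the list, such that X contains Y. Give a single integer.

1

Checking all 20 ordered pairs for relation 'contains'; matching pairs in alphabetical order:
(soundcheck, load_test): soundcheck contains load_test ✓
Count: 1.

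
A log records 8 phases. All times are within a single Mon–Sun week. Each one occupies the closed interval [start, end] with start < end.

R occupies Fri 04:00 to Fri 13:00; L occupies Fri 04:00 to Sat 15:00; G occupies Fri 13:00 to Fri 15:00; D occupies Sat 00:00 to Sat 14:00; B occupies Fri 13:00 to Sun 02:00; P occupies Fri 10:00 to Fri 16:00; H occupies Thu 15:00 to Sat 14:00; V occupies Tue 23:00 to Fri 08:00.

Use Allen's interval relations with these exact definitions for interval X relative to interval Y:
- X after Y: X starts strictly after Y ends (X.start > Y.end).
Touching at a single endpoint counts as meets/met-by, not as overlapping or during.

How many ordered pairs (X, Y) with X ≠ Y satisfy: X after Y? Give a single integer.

7

Checking all 56 ordered pairs for relation 'after'; matching pairs in alphabetical order:
(B, V): B after V ✓
(D, G): D after G ✓
(D, P): D after P ✓
(D, R): D after R ✓
(D, V): D after V ✓
(G, V): G after V ✓
(P, V): P after V ✓
Count: 7.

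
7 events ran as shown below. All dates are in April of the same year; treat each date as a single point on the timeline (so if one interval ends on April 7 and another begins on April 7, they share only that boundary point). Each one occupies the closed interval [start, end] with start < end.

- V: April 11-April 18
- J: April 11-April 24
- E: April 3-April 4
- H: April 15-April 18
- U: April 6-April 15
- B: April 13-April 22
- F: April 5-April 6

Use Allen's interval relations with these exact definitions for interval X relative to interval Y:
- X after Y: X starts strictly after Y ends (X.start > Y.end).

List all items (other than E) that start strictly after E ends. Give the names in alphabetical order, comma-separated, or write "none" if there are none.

B, F, H, J, U, V

Target E = [April 3, April 4].
B [April 13, April 22] → after → yes.
F [April 5, April 6] → after → yes.
H [April 15, April 18] → after → yes.
J [April 11, April 24] → after → yes.
U [April 6, April 15] → after → yes.
V [April 11, April 18] → after → yes.
Result: B, F, H, J, U, V.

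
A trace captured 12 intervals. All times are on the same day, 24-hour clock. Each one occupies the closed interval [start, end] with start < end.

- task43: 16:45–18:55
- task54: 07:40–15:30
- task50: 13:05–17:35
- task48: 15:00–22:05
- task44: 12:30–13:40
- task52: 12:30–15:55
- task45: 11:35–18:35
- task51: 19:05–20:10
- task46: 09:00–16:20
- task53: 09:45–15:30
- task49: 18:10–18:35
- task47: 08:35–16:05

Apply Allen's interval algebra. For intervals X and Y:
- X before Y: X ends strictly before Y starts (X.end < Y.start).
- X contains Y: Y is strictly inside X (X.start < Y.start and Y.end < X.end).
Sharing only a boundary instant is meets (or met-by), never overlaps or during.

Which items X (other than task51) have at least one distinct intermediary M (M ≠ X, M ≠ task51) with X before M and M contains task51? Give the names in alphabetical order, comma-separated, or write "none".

task44

Target task51 = [19:05, 20:10].
Intermediaries M with M contains task51: task48.
Via task48 — items with X before task48: task44.
Union: task44.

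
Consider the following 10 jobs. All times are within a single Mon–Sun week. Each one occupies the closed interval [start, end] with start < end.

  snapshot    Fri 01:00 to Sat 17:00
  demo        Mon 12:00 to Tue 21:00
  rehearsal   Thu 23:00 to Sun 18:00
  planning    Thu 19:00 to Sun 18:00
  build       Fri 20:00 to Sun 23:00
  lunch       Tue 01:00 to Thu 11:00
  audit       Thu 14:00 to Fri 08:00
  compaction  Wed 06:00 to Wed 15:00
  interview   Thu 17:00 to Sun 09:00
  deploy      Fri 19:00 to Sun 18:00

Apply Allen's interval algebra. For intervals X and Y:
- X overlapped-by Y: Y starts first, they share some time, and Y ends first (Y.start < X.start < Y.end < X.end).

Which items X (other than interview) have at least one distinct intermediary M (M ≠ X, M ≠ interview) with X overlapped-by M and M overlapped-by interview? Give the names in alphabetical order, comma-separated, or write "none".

build

Target interview = [Thu 17:00, Sun 09:00].
Intermediaries M with M overlapped-by interview: build, deploy, planning, rehearsal.
Via build — items with X overlapped-by build: none.
Via deploy — items with X overlapped-by deploy: build.
Via planning — items with X overlapped-by planning: build.
Via rehearsal — items with X overlapped-by rehearsal: build.
Union: build.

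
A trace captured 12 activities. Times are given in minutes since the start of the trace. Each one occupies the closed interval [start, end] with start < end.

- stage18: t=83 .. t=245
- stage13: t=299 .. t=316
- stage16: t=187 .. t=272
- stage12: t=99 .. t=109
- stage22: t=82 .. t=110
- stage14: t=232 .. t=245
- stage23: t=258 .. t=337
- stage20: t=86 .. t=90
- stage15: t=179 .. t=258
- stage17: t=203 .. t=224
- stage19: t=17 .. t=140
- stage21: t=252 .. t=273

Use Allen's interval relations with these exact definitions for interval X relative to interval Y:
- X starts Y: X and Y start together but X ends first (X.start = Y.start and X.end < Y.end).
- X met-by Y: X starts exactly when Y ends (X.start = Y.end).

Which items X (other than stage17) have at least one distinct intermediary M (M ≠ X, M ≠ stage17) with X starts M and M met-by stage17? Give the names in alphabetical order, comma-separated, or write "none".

Target stage17 = [t=203, t=224].
Intermediaries M with M met-by stage17: none.
Union: none.

none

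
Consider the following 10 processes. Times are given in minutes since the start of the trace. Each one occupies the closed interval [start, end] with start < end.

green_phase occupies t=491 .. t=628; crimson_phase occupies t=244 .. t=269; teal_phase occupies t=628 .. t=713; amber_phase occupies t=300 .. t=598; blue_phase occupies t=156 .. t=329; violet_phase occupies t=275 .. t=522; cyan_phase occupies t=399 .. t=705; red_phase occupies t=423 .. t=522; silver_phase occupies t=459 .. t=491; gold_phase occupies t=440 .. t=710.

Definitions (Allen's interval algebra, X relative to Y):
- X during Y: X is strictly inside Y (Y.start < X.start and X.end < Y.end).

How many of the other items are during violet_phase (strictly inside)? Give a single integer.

1

Target violet_phase = [t=275, t=522].
amber_phase [t=300, t=598] → overlapped-by → no.
blue_phase [t=156, t=329] → overlaps → no.
crimson_phase [t=244, t=269] → before → no.
cyan_phase [t=399, t=705] → overlapped-by → no.
gold_phase [t=440, t=710] → overlapped-by → no.
green_phase [t=491, t=628] → overlapped-by → no.
red_phase [t=423, t=522] → finishes → no.
silver_phase [t=459, t=491] → during → counts.
teal_phase [t=628, t=713] → after → no.
Total: 1.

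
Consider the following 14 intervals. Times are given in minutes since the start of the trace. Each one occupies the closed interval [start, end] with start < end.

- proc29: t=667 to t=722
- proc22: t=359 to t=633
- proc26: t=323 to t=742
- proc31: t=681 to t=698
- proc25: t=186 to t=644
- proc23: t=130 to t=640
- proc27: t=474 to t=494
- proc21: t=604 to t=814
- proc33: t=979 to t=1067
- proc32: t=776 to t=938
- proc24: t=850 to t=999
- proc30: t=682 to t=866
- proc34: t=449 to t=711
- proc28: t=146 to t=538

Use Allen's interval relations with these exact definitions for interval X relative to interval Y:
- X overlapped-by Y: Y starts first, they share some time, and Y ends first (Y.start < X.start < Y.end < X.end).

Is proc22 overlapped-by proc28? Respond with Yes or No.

Yes

proc22 = [t=359, t=633], proc28 = [t=146, t=538].
Actual relation of proc22 to proc28: overlapped-by.
Asked whether 'overlapped-by' holds → Yes.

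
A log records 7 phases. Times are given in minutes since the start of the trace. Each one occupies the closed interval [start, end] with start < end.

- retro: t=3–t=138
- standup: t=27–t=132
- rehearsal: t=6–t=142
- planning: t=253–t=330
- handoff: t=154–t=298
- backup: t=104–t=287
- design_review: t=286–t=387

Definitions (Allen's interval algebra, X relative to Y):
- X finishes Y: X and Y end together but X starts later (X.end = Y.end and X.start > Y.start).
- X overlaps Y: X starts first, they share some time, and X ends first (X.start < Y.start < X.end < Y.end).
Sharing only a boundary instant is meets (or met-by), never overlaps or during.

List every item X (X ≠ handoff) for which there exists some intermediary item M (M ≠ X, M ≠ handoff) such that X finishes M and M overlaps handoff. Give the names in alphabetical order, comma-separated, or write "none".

Target handoff = [t=154, t=298].
Intermediaries M with M overlaps handoff: backup.
Via backup — items with X finishes backup: none.
Union: none.

none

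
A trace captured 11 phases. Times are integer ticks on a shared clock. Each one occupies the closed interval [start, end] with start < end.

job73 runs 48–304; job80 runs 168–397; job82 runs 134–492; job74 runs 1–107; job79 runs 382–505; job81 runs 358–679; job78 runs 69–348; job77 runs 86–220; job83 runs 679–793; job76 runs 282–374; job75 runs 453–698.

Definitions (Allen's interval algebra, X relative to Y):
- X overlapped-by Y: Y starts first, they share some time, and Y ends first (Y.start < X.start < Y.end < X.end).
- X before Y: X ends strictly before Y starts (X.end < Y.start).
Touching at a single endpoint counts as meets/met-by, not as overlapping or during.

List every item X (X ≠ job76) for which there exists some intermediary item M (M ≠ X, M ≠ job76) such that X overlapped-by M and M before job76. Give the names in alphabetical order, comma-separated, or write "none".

Target job76 = [282, 374].
Intermediaries M with M before job76: job74, job77.
Via job74 — items with X overlapped-by job74: job73, job77, job78.
Via job77 — items with X overlapped-by job77: job80, job82.
Union: job73, job77, job78, job80, job82.

job73, job77, job78, job80, job82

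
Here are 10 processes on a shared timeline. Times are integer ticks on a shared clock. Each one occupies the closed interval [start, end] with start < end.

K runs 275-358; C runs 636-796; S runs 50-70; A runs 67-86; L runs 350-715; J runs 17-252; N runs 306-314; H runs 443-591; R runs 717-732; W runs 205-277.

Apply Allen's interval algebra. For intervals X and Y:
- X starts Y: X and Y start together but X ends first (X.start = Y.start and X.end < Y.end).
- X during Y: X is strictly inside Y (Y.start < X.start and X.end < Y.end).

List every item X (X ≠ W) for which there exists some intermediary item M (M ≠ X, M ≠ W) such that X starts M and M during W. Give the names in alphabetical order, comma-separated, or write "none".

Target W = [205, 277].
Intermediaries M with M during W: none.
Union: none.

none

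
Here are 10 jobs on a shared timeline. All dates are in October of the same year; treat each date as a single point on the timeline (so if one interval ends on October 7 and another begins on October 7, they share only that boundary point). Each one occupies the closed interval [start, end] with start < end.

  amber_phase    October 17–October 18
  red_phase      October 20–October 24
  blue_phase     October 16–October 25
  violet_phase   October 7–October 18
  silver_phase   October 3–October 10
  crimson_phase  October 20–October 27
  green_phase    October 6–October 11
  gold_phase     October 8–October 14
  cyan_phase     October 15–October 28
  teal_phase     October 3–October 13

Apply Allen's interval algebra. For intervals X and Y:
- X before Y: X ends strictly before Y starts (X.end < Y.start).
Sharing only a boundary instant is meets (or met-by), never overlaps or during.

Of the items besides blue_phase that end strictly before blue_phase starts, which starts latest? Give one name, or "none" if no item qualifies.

gold_phase

Target blue_phase = [October 16, October 25].
amber_phase [October 17, October 18] → during → excluded.
crimson_phase [October 20, October 27] → overlapped-by → excluded.
cyan_phase [October 15, October 28] → contains → excluded.
gold_phase [October 8, October 14] → before → candidate.
green_phase [October 6, October 11] → before → candidate.
red_phase [October 20, October 24] → during → excluded.
silver_phase [October 3, October 10] → before → candidate.
teal_phase [October 3, October 13] → before → candidate.
violet_phase [October 7, October 18] → overlaps → excluded.
Among candidates, latest start is October 8 → gold_phase.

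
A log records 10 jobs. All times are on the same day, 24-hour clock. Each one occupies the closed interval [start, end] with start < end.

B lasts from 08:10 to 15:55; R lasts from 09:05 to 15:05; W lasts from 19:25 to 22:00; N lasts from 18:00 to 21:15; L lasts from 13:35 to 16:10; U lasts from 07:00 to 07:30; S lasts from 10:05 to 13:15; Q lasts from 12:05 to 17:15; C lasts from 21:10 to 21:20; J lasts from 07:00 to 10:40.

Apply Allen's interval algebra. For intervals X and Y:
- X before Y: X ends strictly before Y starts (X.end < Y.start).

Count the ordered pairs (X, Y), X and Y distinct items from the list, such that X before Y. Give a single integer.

Checking all 90 ordered pairs for relation 'before'; matching pairs in alphabetical order:
(B, C): B before C ✓
(B, N): B before N ✓
(B, W): B before W ✓
(J, C): J before C ✓
(J, L): J before L ✓
(J, N): J before N ✓
(J, Q): J before Q ✓
(J, W): J before W ✓
(L, C): L before C ✓
(L, N): L before N ✓
(L, W): L before W ✓
(Q, C): Q before C ✓
(Q, N): Q before N ✓
(Q, W): Q before W ✓
(R, C): R before C ✓
(R, N): R before N ✓
(R, W): R before W ✓
(S, C): S before C ✓
(S, L): S before L ✓
(S, N): S before N ✓
(S, W): S before W ✓
(U, B): U before B ✓
(U, C): U before C ✓
(U, L): U before L ✓
... plus 5 further pairs not listed.
Count: 29.

29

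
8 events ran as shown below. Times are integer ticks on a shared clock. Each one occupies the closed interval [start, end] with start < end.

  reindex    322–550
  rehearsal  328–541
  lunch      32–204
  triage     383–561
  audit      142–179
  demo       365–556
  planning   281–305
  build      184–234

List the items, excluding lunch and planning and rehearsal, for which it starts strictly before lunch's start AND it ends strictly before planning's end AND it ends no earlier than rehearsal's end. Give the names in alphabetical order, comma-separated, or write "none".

Conditions: its start is strictly before lunch's start (X.start < 32) AND its end is strictly before planning's end (X.end < 305) AND its end is no earlier than rehearsal's end (X.end >= 541).
audit: start 142 < 32? ✗; end 179 < 305? ✓; end 179 >= 541? ✗ → no.
build: start 184 < 32? ✗; end 234 < 305? ✓; end 234 >= 541? ✗ → no.
demo: start 365 < 32? ✗; end 556 < 305? ✗; end 556 >= 541? ✓ → no.
reindex: start 322 < 32? ✗; end 550 < 305? ✗; end 550 >= 541? ✓ → no.
triage: start 383 < 32? ✗; end 561 < 305? ✗; end 561 >= 541? ✓ → no.
Result: none.

none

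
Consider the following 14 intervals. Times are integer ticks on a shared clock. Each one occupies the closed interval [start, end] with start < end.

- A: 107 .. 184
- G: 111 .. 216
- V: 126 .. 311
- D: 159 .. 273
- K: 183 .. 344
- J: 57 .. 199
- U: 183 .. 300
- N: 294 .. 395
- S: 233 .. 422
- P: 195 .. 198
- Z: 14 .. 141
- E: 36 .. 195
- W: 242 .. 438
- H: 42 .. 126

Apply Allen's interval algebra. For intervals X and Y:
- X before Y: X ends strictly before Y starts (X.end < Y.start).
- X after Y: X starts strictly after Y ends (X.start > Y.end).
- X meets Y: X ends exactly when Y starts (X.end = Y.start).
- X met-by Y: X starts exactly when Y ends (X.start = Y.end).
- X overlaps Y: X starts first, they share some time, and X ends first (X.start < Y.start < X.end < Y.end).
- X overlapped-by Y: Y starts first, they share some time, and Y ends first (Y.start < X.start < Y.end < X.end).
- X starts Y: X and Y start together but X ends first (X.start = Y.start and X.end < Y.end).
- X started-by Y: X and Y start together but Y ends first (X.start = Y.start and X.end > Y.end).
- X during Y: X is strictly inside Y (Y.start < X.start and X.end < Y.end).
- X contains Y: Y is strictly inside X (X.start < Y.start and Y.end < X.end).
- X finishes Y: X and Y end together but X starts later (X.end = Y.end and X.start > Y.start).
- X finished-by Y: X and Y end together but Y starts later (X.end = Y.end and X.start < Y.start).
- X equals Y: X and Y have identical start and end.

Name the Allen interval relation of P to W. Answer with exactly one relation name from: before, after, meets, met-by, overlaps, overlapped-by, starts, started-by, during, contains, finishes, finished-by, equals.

P = [195, 198]; W = [242, 438].
Compare endpoints: P.start < W.start, P.start < W.end, P.end < W.start, P.end < W.end.
That pattern is 'before'.

before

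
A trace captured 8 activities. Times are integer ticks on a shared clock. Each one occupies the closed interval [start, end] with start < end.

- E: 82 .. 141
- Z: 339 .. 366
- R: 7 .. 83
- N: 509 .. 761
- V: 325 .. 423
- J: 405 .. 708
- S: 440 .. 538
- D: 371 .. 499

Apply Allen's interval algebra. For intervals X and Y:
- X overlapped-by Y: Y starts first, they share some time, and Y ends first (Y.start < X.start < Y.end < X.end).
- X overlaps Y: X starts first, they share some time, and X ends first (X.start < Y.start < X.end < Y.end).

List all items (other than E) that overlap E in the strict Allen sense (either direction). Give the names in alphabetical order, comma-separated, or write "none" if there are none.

Target E = [82, 141].
D [371, 499] → after → no.
J [405, 708] → after → no.
N [509, 761] → after → no.
R [7, 83] → overlaps → yes.
S [440, 538] → after → no.
V [325, 423] → after → no.
Z [339, 366] → after → no.
Result: R.

R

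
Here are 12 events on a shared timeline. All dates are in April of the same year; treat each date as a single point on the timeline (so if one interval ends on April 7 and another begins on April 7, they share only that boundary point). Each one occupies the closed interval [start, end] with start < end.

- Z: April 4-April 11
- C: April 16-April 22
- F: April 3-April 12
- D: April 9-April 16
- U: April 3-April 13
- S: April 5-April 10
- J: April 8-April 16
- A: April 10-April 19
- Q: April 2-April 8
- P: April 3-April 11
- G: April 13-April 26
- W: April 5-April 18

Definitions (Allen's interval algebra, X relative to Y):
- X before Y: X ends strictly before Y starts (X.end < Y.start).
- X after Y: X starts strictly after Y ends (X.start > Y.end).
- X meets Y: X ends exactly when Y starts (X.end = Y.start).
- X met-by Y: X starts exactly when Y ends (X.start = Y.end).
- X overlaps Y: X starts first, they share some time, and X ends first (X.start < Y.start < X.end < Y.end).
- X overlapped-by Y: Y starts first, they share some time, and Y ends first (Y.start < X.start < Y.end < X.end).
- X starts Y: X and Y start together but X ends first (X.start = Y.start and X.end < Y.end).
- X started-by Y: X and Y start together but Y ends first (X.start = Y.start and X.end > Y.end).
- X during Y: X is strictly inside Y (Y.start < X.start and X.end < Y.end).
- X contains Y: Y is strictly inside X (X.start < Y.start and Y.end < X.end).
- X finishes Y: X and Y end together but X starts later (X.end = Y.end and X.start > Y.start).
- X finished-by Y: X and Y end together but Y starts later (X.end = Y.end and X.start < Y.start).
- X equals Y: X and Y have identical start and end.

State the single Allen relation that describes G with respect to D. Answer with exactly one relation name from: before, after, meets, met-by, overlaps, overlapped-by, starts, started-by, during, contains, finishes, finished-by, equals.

G = [April 13, April 26]; D = [April 9, April 16].
Compare endpoints: G.start > D.start, G.start < D.end, G.end > D.start, G.end > D.end.
That pattern is 'overlapped-by'.

overlapped-by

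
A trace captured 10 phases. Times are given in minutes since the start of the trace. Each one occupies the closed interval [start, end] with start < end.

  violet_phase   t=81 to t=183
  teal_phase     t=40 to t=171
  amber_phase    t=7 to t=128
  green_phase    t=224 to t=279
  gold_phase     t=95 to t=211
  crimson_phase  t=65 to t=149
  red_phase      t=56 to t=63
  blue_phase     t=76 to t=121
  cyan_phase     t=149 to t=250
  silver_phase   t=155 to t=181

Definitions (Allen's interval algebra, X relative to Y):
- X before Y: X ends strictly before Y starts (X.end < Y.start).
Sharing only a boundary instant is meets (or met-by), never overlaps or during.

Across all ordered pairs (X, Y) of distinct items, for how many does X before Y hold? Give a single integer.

Checking all 90 ordered pairs for relation 'before'; matching pairs in alphabetical order:
(amber_phase, cyan_phase): amber_phase before cyan_phase ✓
(amber_phase, green_phase): amber_phase before green_phase ✓
(amber_phase, silver_phase): amber_phase before silver_phase ✓
(blue_phase, cyan_phase): blue_phase before cyan_phase ✓
(blue_phase, green_phase): blue_phase before green_phase ✓
(blue_phase, silver_phase): blue_phase before silver_phase ✓
(crimson_phase, green_phase): crimson_phase before green_phase ✓
(crimson_phase, silver_phase): crimson_phase before silver_phase ✓
(gold_phase, green_phase): gold_phase before green_phase ✓
(red_phase, blue_phase): red_phase before blue_phase ✓
(red_phase, crimson_phase): red_phase before crimson_phase ✓
(red_phase, cyan_phase): red_phase before cyan_phase ✓
(red_phase, gold_phase): red_phase before gold_phase ✓
(red_phase, green_phase): red_phase before green_phase ✓
(red_phase, silver_phase): red_phase before silver_phase ✓
(red_phase, violet_phase): red_phase before violet_phase ✓
(silver_phase, green_phase): silver_phase before green_phase ✓
(teal_phase, green_phase): teal_phase before green_phase ✓
(violet_phase, green_phase): violet_phase before green_phase ✓
Count: 19.

19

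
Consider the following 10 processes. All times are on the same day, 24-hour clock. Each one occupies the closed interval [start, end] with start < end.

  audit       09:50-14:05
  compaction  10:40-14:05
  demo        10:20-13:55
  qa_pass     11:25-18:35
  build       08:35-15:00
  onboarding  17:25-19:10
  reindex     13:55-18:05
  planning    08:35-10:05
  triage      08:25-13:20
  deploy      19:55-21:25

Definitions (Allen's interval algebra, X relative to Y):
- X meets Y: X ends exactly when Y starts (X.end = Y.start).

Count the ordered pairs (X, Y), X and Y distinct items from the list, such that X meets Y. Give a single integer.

1

Checking all 90 ordered pairs for relation 'meets'; matching pairs in alphabetical order:
(demo, reindex): demo meets reindex ✓
Count: 1.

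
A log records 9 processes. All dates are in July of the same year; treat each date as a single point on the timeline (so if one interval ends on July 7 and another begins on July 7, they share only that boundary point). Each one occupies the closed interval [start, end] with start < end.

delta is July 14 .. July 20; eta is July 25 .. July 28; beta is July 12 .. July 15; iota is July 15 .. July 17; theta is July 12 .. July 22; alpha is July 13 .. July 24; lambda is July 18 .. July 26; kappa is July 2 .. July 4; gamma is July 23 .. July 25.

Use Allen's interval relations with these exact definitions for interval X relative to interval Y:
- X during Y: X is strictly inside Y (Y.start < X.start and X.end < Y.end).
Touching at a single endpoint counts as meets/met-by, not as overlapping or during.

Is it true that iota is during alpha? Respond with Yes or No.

Yes

iota = [July 15, July 17], alpha = [July 13, July 24].
Actual relation of iota to alpha: during.
Asked whether 'during' holds → Yes.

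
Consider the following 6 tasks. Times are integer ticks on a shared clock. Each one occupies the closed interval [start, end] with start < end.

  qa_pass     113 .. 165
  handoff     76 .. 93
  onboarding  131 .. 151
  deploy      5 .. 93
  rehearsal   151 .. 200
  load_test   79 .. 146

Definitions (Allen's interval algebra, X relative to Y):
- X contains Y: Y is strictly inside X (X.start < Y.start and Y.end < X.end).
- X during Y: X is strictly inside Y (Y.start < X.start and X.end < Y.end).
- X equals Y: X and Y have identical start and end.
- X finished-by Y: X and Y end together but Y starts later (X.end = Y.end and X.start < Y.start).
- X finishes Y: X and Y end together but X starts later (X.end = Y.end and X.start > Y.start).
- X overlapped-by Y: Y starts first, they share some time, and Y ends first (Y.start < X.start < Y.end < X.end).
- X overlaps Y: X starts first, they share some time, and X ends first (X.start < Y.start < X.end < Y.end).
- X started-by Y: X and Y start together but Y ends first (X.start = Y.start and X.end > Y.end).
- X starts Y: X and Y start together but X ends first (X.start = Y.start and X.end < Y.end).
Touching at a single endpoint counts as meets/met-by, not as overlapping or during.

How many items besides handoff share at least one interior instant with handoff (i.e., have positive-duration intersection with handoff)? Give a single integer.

2

Target handoff = [76, 93].
deploy [5, 93] → finished-by → counts.
load_test [79, 146] → overlapped-by → counts.
onboarding [131, 151] → after → no.
qa_pass [113, 165] → after → no.
rehearsal [151, 200] → after → no.
Total: 2.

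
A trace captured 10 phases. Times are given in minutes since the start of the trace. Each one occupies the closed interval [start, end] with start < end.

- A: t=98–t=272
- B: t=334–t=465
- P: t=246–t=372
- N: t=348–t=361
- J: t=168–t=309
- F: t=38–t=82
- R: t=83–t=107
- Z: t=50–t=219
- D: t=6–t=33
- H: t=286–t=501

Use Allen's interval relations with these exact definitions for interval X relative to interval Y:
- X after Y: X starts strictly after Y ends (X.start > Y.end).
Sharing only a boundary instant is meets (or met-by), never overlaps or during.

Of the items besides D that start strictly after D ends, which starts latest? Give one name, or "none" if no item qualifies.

N

Target D = [t=6, t=33].
A [t=98, t=272] → after → candidate.
B [t=334, t=465] → after → candidate.
F [t=38, t=82] → after → candidate.
H [t=286, t=501] → after → candidate.
J [t=168, t=309] → after → candidate.
N [t=348, t=361] → after → candidate.
P [t=246, t=372] → after → candidate.
R [t=83, t=107] → after → candidate.
Z [t=50, t=219] → after → candidate.
Among candidates, latest start is t=348 → N.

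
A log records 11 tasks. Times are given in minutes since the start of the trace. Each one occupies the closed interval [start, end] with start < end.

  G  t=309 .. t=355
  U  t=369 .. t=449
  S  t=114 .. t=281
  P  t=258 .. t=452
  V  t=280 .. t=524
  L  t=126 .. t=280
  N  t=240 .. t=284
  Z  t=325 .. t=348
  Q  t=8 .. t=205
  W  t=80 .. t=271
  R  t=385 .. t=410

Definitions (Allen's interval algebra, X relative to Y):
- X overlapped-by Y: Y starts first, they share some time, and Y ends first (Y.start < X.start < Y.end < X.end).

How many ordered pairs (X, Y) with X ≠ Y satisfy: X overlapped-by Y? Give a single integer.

Checking all 110 ordered pairs for relation 'overlapped-by'; matching pairs in alphabetical order:
(L, Q): L overlapped-by Q ✓
(L, W): L overlapped-by W ✓
(N, L): N overlapped-by L ✓
(N, S): N overlapped-by S ✓
(N, W): N overlapped-by W ✓
(P, L): P overlapped-by L ✓
(P, N): P overlapped-by N ✓
(P, S): P overlapped-by S ✓
(P, W): P overlapped-by W ✓
(S, Q): S overlapped-by Q ✓
(S, W): S overlapped-by W ✓
(V, N): V overlapped-by N ✓
(V, P): V overlapped-by P ✓
(V, S): V overlapped-by S ✓
(W, Q): W overlapped-by Q ✓
Count: 15.

15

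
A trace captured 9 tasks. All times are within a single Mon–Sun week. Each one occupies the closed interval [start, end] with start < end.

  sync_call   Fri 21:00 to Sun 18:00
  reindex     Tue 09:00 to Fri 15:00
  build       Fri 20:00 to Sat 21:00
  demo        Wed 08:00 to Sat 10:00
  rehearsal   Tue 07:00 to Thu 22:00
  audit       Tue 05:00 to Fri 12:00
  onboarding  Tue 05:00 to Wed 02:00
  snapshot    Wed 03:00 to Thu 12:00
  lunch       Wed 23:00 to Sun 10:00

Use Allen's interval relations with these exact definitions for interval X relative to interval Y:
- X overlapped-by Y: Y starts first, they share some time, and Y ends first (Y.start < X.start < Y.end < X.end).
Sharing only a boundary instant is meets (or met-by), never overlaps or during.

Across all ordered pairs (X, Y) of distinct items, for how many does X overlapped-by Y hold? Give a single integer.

17

Checking all 72 ordered pairs for relation 'overlapped-by'; matching pairs in alphabetical order:
(build, demo): build overlapped-by demo ✓
(demo, audit): demo overlapped-by audit ✓
(demo, rehearsal): demo overlapped-by rehearsal ✓
(demo, reindex): demo overlapped-by reindex ✓
(demo, snapshot): demo overlapped-by snapshot ✓
(lunch, audit): lunch overlapped-by audit ✓
(lunch, demo): lunch overlapped-by demo ✓
(lunch, rehearsal): lunch overlapped-by rehearsal ✓
(lunch, reindex): lunch overlapped-by reindex ✓
(lunch, snapshot): lunch overlapped-by snapshot ✓
(rehearsal, onboarding): rehearsal overlapped-by onboarding ✓
(reindex, audit): reindex overlapped-by audit ✓
(reindex, onboarding): reindex overlapped-by onboarding ✓
(reindex, rehearsal): reindex overlapped-by rehearsal ✓
(sync_call, build): sync_call overlapped-by build ✓
(sync_call, demo): sync_call overlapped-by demo ✓
(sync_call, lunch): sync_call overlapped-by lunch ✓
Count: 17.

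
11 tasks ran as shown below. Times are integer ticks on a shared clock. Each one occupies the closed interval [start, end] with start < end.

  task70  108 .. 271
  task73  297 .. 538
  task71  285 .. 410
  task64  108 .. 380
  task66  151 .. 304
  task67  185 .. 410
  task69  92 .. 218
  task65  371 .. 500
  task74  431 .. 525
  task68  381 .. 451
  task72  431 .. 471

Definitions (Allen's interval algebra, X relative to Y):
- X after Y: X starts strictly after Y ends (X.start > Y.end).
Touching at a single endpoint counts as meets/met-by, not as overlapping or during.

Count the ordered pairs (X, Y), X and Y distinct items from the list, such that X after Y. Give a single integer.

23

Checking all 110 ordered pairs for relation 'after'; matching pairs in alphabetical order:
(task65, task66): task65 after task66 ✓
(task65, task69): task65 after task69 ✓
(task65, task70): task65 after task70 ✓
(task68, task64): task68 after task64 ✓
(task68, task66): task68 after task66 ✓
(task68, task69): task68 after task69 ✓
(task68, task70): task68 after task70 ✓
(task71, task69): task71 after task69 ✓
(task71, task70): task71 after task70 ✓
(task72, task64): task72 after task64 ✓
(task72, task66): task72 after task66 ✓
(task72, task67): task72 after task67 ✓
(task72, task69): task72 after task69 ✓
(task72, task70): task72 after task70 ✓
(task72, task71): task72 after task71 ✓
(task73, task69): task73 after task69 ✓
(task73, task70): task73 after task70 ✓
(task74, task64): task74 after task64 ✓
(task74, task66): task74 after task66 ✓
(task74, task67): task74 after task67 ✓
(task74, task69): task74 after task69 ✓
(task74, task70): task74 after task70 ✓
(task74, task71): task74 after task71 ✓
Count: 23.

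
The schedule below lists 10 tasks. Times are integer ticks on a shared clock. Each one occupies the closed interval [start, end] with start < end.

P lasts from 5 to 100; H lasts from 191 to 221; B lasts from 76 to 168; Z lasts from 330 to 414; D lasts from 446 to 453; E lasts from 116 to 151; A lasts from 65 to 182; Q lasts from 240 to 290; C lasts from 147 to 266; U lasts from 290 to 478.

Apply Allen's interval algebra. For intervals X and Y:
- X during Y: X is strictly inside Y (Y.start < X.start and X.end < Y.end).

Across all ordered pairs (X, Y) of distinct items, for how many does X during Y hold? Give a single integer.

6

Checking all 90 ordered pairs for relation 'during'; matching pairs in alphabetical order:
(B, A): B during A ✓
(D, U): D during U ✓
(E, A): E during A ✓
(E, B): E during B ✓
(H, C): H during C ✓
(Z, U): Z during U ✓
Count: 6.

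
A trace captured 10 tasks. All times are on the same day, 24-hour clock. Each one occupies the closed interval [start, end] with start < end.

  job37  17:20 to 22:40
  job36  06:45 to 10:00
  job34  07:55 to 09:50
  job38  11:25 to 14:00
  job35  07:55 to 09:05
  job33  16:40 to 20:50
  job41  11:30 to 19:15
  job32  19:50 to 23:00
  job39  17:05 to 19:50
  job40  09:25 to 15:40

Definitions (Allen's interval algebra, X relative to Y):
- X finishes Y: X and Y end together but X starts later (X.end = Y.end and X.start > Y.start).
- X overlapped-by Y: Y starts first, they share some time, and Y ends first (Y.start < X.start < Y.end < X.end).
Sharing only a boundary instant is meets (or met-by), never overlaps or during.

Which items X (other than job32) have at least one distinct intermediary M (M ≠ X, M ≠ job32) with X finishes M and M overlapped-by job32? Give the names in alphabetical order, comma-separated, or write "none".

Target job32 = [19:50, 23:00].
Intermediaries M with M overlapped-by job32: none.
Union: none.

none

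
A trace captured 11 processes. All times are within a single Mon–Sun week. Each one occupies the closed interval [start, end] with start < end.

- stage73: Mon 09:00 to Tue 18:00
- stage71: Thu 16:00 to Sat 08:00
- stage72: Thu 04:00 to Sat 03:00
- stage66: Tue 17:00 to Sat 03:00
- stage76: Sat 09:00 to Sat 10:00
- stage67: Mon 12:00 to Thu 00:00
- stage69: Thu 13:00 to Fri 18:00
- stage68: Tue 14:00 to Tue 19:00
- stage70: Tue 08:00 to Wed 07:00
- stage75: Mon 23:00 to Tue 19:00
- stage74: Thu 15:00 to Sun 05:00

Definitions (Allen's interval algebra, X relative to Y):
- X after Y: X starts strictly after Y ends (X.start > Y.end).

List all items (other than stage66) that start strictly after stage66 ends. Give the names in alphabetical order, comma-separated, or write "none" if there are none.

Target stage66 = [Tue 17:00, Sat 03:00].
stage67 [Mon 12:00, Thu 00:00] → overlaps → no.
stage68 [Tue 14:00, Tue 19:00] → overlaps → no.
stage69 [Thu 13:00, Fri 18:00] → during → no.
stage70 [Tue 08:00, Wed 07:00] → overlaps → no.
stage71 [Thu 16:00, Sat 08:00] → overlapped-by → no.
stage72 [Thu 04:00, Sat 03:00] → finishes → no.
stage73 [Mon 09:00, Tue 18:00] → overlaps → no.
stage74 [Thu 15:00, Sun 05:00] → overlapped-by → no.
stage75 [Mon 23:00, Tue 19:00] → overlaps → no.
stage76 [Sat 09:00, Sat 10:00] → after → yes.
Result: stage76.

stage76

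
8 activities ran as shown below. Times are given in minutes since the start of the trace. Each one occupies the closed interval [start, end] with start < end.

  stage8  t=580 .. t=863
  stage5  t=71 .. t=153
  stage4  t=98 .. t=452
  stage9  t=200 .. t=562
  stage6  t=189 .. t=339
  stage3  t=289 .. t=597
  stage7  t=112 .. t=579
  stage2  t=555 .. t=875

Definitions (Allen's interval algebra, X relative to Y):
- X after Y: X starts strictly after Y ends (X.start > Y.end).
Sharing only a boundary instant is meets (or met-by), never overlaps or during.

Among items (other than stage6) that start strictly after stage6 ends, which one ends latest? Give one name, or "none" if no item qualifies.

stage2

Target stage6 = [t=189, t=339].
stage2 [t=555, t=875] → after → candidate.
stage3 [t=289, t=597] → overlapped-by → excluded.
stage4 [t=98, t=452] → contains → excluded.
stage5 [t=71, t=153] → before → excluded.
stage7 [t=112, t=579] → contains → excluded.
stage8 [t=580, t=863] → after → candidate.
stage9 [t=200, t=562] → overlapped-by → excluded.
Among candidates, latest end is t=875 → stage2.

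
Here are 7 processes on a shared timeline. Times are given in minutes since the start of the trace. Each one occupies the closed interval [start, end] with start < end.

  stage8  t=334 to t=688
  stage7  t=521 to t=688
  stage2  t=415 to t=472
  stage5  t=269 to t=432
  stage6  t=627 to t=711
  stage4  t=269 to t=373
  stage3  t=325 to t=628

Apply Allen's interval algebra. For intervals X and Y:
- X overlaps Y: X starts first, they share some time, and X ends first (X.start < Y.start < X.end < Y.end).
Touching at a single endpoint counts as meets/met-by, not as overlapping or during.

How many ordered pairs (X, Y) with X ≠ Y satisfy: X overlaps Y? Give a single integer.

10

Checking all 42 ordered pairs for relation 'overlaps'; matching pairs in alphabetical order:
(stage3, stage6): stage3 overlaps stage6 ✓
(stage3, stage7): stage3 overlaps stage7 ✓
(stage3, stage8): stage3 overlaps stage8 ✓
(stage4, stage3): stage4 overlaps stage3 ✓
(stage4, stage8): stage4 overlaps stage8 ✓
(stage5, stage2): stage5 overlaps stage2 ✓
(stage5, stage3): stage5 overlaps stage3 ✓
(stage5, stage8): stage5 overlaps stage8 ✓
(stage7, stage6): stage7 overlaps stage6 ✓
(stage8, stage6): stage8 overlaps stage6 ✓
Count: 10.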